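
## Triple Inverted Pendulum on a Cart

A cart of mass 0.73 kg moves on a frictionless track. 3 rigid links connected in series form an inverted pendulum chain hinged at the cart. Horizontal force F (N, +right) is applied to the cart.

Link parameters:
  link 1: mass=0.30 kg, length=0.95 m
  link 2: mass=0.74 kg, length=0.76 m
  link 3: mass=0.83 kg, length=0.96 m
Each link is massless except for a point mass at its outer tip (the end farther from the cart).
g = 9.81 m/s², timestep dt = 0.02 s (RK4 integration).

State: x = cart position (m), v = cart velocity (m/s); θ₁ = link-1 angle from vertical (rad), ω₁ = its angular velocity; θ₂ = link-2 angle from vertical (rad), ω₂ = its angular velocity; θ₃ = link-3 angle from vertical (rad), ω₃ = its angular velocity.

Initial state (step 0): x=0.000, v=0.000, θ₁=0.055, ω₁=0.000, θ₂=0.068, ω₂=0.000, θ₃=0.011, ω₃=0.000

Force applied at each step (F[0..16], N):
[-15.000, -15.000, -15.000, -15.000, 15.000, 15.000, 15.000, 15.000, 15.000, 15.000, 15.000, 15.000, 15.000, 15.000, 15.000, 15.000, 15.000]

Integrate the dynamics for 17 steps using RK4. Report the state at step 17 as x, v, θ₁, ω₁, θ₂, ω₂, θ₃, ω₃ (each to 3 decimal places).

apply F[0]=-15.000 → step 1: x=-0.004, v=-0.435, θ₁=0.060, ω₁=0.458, θ₂=0.068, ω₂=0.030, θ₃=0.011, ω₃=-0.021
apply F[1]=-15.000 → step 2: x=-0.017, v=-0.873, θ₁=0.073, ω₁=0.929, θ₂=0.069, ω₂=0.048, θ₃=0.010, ω₃=-0.042
apply F[2]=-15.000 → step 3: x=-0.039, v=-1.312, θ₁=0.097, ω₁=1.417, θ₂=0.070, ω₂=0.044, θ₃=0.009, ω₃=-0.059
apply F[3]=-15.000 → step 4: x=-0.070, v=-1.749, θ₁=0.130, ω₁=1.918, θ₂=0.071, ω₂=0.022, θ₃=0.008, ω₃=-0.071
apply F[4]=+15.000 → step 5: x=-0.101, v=-1.405, θ₁=0.166, ω₁=1.667, θ₂=0.070, ω₂=-0.075, θ₃=0.006, ω₃=-0.096
apply F[5]=+15.000 → step 6: x=-0.126, v=-1.083, θ₁=0.197, ω₁=1.487, θ₂=0.067, ω₂=-0.233, θ₃=0.004, ω₃=-0.123
apply F[6]=+15.000 → step 7: x=-0.145, v=-0.776, θ₁=0.226, ω₁=1.369, θ₂=0.061, ω₂=-0.449, θ₃=0.001, ω₃=-0.149
apply F[7]=+15.000 → step 8: x=-0.157, v=-0.480, θ₁=0.252, ω₁=1.301, θ₂=0.049, ω₂=-0.717, θ₃=-0.002, ω₃=-0.172
apply F[8]=+15.000 → step 9: x=-0.164, v=-0.188, θ₁=0.278, ω₁=1.270, θ₂=0.032, ω₂=-1.031, θ₃=-0.006, ω₃=-0.189
apply F[9]=+15.000 → step 10: x=-0.165, v=0.104, θ₁=0.303, ω₁=1.259, θ₂=0.008, ω₂=-1.380, θ₃=-0.009, ω₃=-0.198
apply F[10]=+15.000 → step 11: x=-0.160, v=0.401, θ₁=0.328, ω₁=1.252, θ₂=-0.024, ω₂=-1.751, θ₃=-0.013, ω₃=-0.199
apply F[11]=+15.000 → step 12: x=-0.149, v=0.707, θ₁=0.353, ω₁=1.233, θ₂=-0.063, ω₂=-2.132, θ₃=-0.017, ω₃=-0.193
apply F[12]=+15.000 → step 13: x=-0.132, v=1.023, θ₁=0.378, ω₁=1.187, θ₂=-0.109, ω₂=-2.508, θ₃=-0.021, ω₃=-0.182
apply F[13]=+15.000 → step 14: x=-0.108, v=1.350, θ₁=0.401, ω₁=1.104, θ₂=-0.163, ω₂=-2.872, θ₃=-0.025, ω₃=-0.168
apply F[14]=+15.000 → step 15: x=-0.077, v=1.686, θ₁=0.421, ω₁=0.977, θ₂=-0.224, ω₂=-3.219, θ₃=-0.028, ω₃=-0.155
apply F[15]=+15.000 → step 16: x=-0.040, v=2.031, θ₁=0.439, ω₁=0.803, θ₂=-0.291, ω₂=-3.548, θ₃=-0.031, ω₃=-0.145
apply F[16]=+15.000 → step 17: x=0.004, v=2.381, θ₁=0.453, ω₁=0.579, θ₂=-0.366, ω₂=-3.862, θ₃=-0.034, ω₃=-0.142

Answer: x=0.004, v=2.381, θ₁=0.453, ω₁=0.579, θ₂=-0.366, ω₂=-3.862, θ₃=-0.034, ω₃=-0.142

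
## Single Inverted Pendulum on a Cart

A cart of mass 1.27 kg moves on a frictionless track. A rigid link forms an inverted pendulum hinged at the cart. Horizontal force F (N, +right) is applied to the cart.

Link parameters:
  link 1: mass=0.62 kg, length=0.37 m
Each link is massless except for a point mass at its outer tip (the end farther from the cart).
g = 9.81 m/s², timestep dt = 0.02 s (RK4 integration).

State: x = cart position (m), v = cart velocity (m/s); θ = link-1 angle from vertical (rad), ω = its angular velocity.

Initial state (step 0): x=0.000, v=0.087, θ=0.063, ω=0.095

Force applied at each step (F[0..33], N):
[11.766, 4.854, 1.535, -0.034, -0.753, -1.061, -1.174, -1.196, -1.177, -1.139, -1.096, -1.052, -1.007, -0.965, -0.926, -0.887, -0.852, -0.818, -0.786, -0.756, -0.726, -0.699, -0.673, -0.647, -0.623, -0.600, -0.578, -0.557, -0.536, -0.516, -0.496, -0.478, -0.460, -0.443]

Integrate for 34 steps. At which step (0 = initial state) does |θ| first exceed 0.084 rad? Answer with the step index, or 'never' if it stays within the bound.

apply F[0]=+11.766 → step 1: x=0.004, v=0.266, θ=0.060, ω=-0.355
apply F[1]=+4.854 → step 2: x=0.010, v=0.337, θ=0.052, ω=-0.516
apply F[2]=+1.535 → step 3: x=0.016, v=0.357, θ=0.041, ω=-0.545
apply F[3]=-0.034 → step 4: x=0.024, v=0.353, θ=0.031, ω=-0.516
apply F[4]=-0.753 → step 5: x=0.030, v=0.339, θ=0.021, ω=-0.463
apply F[5]=-1.061 → step 6: x=0.037, v=0.320, θ=0.012, ω=-0.406
apply F[6]=-1.174 → step 7: x=0.043, v=0.301, θ=0.005, ω=-0.349
apply F[7]=-1.196 → step 8: x=0.049, v=0.282, θ=-0.002, ω=-0.297
apply F[8]=-1.177 → step 9: x=0.055, v=0.264, θ=-0.007, ω=-0.251
apply F[9]=-1.139 → step 10: x=0.060, v=0.247, θ=-0.012, ω=-0.210
apply F[10]=-1.096 → step 11: x=0.064, v=0.231, θ=-0.016, ω=-0.175
apply F[11]=-1.052 → step 12: x=0.069, v=0.216, θ=-0.019, ω=-0.144
apply F[12]=-1.007 → step 13: x=0.073, v=0.202, θ=-0.022, ω=-0.117
apply F[13]=-0.965 → step 14: x=0.077, v=0.189, θ=-0.024, ω=-0.094
apply F[14]=-0.926 → step 15: x=0.081, v=0.177, θ=-0.025, ω=-0.074
apply F[15]=-0.887 → step 16: x=0.084, v=0.166, θ=-0.027, ω=-0.057
apply F[16]=-0.852 → step 17: x=0.087, v=0.155, θ=-0.028, ω=-0.042
apply F[17]=-0.818 → step 18: x=0.090, v=0.145, θ=-0.028, ω=-0.029
apply F[18]=-0.786 → step 19: x=0.093, v=0.135, θ=-0.029, ω=-0.018
apply F[19]=-0.756 → step 20: x=0.096, v=0.126, θ=-0.029, ω=-0.009
apply F[20]=-0.726 → step 21: x=0.098, v=0.117, θ=-0.029, ω=-0.001
apply F[21]=-0.699 → step 22: x=0.100, v=0.109, θ=-0.029, ω=0.006
apply F[22]=-0.673 → step 23: x=0.103, v=0.101, θ=-0.029, ω=0.011
apply F[23]=-0.647 → step 24: x=0.104, v=0.094, θ=-0.029, ω=0.016
apply F[24]=-0.623 → step 25: x=0.106, v=0.087, θ=-0.028, ω=0.020
apply F[25]=-0.600 → step 26: x=0.108, v=0.080, θ=-0.028, ω=0.023
apply F[26]=-0.578 → step 27: x=0.109, v=0.073, θ=-0.027, ω=0.026
apply F[27]=-0.557 → step 28: x=0.111, v=0.067, θ=-0.027, ω=0.028
apply F[28]=-0.536 → step 29: x=0.112, v=0.061, θ=-0.026, ω=0.030
apply F[29]=-0.516 → step 30: x=0.113, v=0.056, θ=-0.026, ω=0.031
apply F[30]=-0.496 → step 31: x=0.114, v=0.050, θ=-0.025, ω=0.032
apply F[31]=-0.478 → step 32: x=0.115, v=0.045, θ=-0.024, ω=0.033
apply F[32]=-0.460 → step 33: x=0.116, v=0.040, θ=-0.024, ω=0.034
apply F[33]=-0.443 → step 34: x=0.117, v=0.036, θ=-0.023, ω=0.034
max |θ| = 0.063 ≤ 0.084 over all 35 states.

Answer: never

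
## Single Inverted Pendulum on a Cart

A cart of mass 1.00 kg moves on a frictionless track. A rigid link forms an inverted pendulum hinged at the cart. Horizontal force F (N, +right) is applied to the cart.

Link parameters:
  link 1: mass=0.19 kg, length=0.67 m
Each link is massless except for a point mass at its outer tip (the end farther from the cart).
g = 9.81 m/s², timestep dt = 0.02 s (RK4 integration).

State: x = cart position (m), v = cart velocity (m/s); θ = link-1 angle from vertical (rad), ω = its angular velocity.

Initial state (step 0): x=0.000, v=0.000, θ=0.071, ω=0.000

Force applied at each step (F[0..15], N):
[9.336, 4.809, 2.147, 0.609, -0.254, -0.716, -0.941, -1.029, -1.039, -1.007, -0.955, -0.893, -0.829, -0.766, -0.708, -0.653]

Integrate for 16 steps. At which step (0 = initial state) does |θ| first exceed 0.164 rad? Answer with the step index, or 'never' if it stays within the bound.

Answer: never

Derivation:
apply F[0]=+9.336 → step 1: x=0.002, v=0.184, θ=0.068, ω=-0.253
apply F[1]=+4.809 → step 2: x=0.006, v=0.278, θ=0.062, ω=-0.374
apply F[2]=+2.147 → step 3: x=0.012, v=0.318, θ=0.054, ω=-0.417
apply F[3]=+0.609 → step 4: x=0.019, v=0.329, θ=0.046, ω=-0.418
apply F[4]=-0.254 → step 5: x=0.025, v=0.322, θ=0.038, ω=-0.396
apply F[5]=-0.716 → step 6: x=0.032, v=0.307, θ=0.030, ω=-0.363
apply F[6]=-0.941 → step 7: x=0.038, v=0.287, θ=0.023, ω=-0.325
apply F[7]=-1.029 → step 8: x=0.043, v=0.265, θ=0.017, ω=-0.288
apply F[8]=-1.039 → step 9: x=0.048, v=0.244, θ=0.012, ω=-0.252
apply F[9]=-1.007 → step 10: x=0.053, v=0.224, θ=0.007, ω=-0.218
apply F[10]=-0.955 → step 11: x=0.057, v=0.204, θ=0.003, ω=-0.188
apply F[11]=-0.893 → step 12: x=0.061, v=0.186, θ=-0.000, ω=-0.161
apply F[12]=-0.829 → step 13: x=0.065, v=0.170, θ=-0.003, ω=-0.137
apply F[13]=-0.766 → step 14: x=0.068, v=0.155, θ=-0.006, ω=-0.116
apply F[14]=-0.708 → step 15: x=0.071, v=0.141, θ=-0.008, ω=-0.097
apply F[15]=-0.653 → step 16: x=0.074, v=0.128, θ=-0.010, ω=-0.081
max |θ| = 0.071 ≤ 0.164 over all 17 states.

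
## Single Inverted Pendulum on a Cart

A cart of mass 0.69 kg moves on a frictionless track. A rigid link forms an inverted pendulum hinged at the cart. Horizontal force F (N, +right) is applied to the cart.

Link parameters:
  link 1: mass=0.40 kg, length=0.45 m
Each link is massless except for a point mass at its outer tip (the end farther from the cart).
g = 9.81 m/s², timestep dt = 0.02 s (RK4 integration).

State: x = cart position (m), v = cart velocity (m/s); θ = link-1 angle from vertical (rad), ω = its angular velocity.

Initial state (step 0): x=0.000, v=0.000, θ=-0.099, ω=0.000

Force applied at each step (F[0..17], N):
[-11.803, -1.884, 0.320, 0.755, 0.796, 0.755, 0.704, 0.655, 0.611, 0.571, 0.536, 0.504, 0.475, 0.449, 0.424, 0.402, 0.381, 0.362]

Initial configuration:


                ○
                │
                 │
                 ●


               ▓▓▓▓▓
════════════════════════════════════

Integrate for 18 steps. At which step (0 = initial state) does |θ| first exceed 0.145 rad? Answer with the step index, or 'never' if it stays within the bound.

apply F[0]=-11.803 → step 1: x=-0.003, v=-0.329, θ=-0.092, ω=0.687
apply F[1]=-1.884 → step 2: x=-0.010, v=-0.374, θ=-0.078, ω=0.749
apply F[2]=+0.320 → step 3: x=-0.018, v=-0.357, θ=-0.064, ω=0.681
apply F[3]=+0.755 → step 4: x=-0.025, v=-0.329, θ=-0.051, ω=0.593
apply F[4]=+0.796 → step 5: x=-0.031, v=-0.301, θ=-0.040, ω=0.511
apply F[5]=+0.755 → step 6: x=-0.037, v=-0.275, θ=-0.030, ω=0.439
apply F[6]=+0.704 → step 7: x=-0.042, v=-0.252, θ=-0.022, ω=0.376
apply F[7]=+0.655 → step 8: x=-0.047, v=-0.231, θ=-0.015, ω=0.321
apply F[8]=+0.611 → step 9: x=-0.051, v=-0.212, θ=-0.009, ω=0.273
apply F[9]=+0.571 → step 10: x=-0.055, v=-0.195, θ=-0.004, ω=0.232
apply F[10]=+0.536 → step 11: x=-0.059, v=-0.179, θ=0.000, ω=0.196
apply F[11]=+0.504 → step 12: x=-0.062, v=-0.164, θ=0.004, ω=0.165
apply F[12]=+0.475 → step 13: x=-0.065, v=-0.151, θ=0.007, ω=0.138
apply F[13]=+0.449 → step 14: x=-0.068, v=-0.139, θ=0.009, ω=0.114
apply F[14]=+0.424 → step 15: x=-0.071, v=-0.128, θ=0.011, ω=0.094
apply F[15]=+0.402 → step 16: x=-0.074, v=-0.118, θ=0.013, ω=0.077
apply F[16]=+0.381 → step 17: x=-0.076, v=-0.108, θ=0.014, ω=0.061
apply F[17]=+0.362 → step 18: x=-0.078, v=-0.100, θ=0.015, ω=0.048
max |θ| = 0.099 ≤ 0.145 over all 19 states.

Answer: never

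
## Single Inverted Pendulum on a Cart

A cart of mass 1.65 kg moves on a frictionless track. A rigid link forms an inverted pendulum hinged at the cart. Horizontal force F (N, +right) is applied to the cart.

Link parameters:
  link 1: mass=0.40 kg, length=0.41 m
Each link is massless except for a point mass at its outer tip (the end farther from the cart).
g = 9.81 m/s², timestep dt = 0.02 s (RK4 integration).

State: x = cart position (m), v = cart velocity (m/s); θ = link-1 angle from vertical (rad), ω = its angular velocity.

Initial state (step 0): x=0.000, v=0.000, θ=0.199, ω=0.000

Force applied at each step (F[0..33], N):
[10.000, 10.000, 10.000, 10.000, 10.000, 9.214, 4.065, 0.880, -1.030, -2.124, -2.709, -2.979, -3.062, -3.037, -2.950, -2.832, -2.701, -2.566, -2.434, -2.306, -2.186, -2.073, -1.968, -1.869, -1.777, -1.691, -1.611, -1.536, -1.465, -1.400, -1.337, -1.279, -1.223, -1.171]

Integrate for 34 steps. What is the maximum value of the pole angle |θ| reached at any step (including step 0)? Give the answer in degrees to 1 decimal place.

Answer: 11.4°

Derivation:
apply F[0]=+10.000 → step 1: x=0.001, v=0.111, θ=0.197, ω=-0.171
apply F[1]=+10.000 → step 2: x=0.004, v=0.222, θ=0.192, ω=-0.344
apply F[2]=+10.000 → step 3: x=0.010, v=0.334, θ=0.183, ω=-0.522
apply F[3]=+10.000 → step 4: x=0.018, v=0.446, θ=0.171, ω=-0.707
apply F[4]=+10.000 → step 5: x=0.028, v=0.559, θ=0.155, ω=-0.901
apply F[5]=+9.214 → step 6: x=0.040, v=0.664, θ=0.135, ω=-1.084
apply F[6]=+4.065 → step 7: x=0.054, v=0.707, θ=0.113, ω=-1.130
apply F[7]=+0.880 → step 8: x=0.068, v=0.713, θ=0.091, ω=-1.096
apply F[8]=-1.030 → step 9: x=0.082, v=0.697, θ=0.070, ω=-1.019
apply F[9]=-2.124 → step 10: x=0.096, v=0.669, θ=0.050, ω=-0.921
apply F[10]=-2.709 → step 11: x=0.109, v=0.634, θ=0.033, ω=-0.817
apply F[11]=-2.979 → step 12: x=0.121, v=0.597, θ=0.018, ω=-0.714
apply F[12]=-3.062 → step 13: x=0.133, v=0.559, θ=0.004, ω=-0.617
apply F[13]=-3.037 → step 14: x=0.143, v=0.522, θ=-0.007, ω=-0.528
apply F[14]=-2.950 → step 15: x=0.154, v=0.487, θ=-0.017, ω=-0.447
apply F[15]=-2.832 → step 16: x=0.163, v=0.454, θ=-0.025, ω=-0.376
apply F[16]=-2.701 → step 17: x=0.172, v=0.422, θ=-0.032, ω=-0.313
apply F[17]=-2.566 → step 18: x=0.180, v=0.393, θ=-0.038, ω=-0.258
apply F[18]=-2.434 → step 19: x=0.187, v=0.365, θ=-0.042, ω=-0.210
apply F[19]=-2.306 → step 20: x=0.195, v=0.340, θ=-0.046, ω=-0.168
apply F[20]=-2.186 → step 21: x=0.201, v=0.315, θ=-0.049, ω=-0.132
apply F[21]=-2.073 → step 22: x=0.207, v=0.293, θ=-0.051, ω=-0.100
apply F[22]=-1.968 → step 23: x=0.213, v=0.271, θ=-0.053, ω=-0.073
apply F[23]=-1.869 → step 24: x=0.218, v=0.251, θ=-0.054, ω=-0.050
apply F[24]=-1.777 → step 25: x=0.223, v=0.232, θ=-0.055, ω=-0.030
apply F[25]=-1.691 → step 26: x=0.227, v=0.214, θ=-0.055, ω=-0.013
apply F[26]=-1.611 → step 27: x=0.231, v=0.197, θ=-0.056, ω=0.001
apply F[27]=-1.536 → step 28: x=0.235, v=0.182, θ=-0.055, ω=0.014
apply F[28]=-1.465 → step 29: x=0.239, v=0.166, θ=-0.055, ω=0.024
apply F[29]=-1.400 → step 30: x=0.242, v=0.152, θ=-0.054, ω=0.033
apply F[30]=-1.337 → step 31: x=0.245, v=0.138, θ=-0.054, ω=0.040
apply F[31]=-1.279 → step 32: x=0.247, v=0.125, θ=-0.053, ω=0.046
apply F[32]=-1.223 → step 33: x=0.250, v=0.113, θ=-0.052, ω=0.051
apply F[33]=-1.171 → step 34: x=0.252, v=0.101, θ=-0.051, ω=0.055
Max |angle| over trajectory = 0.199 rad = 11.4°.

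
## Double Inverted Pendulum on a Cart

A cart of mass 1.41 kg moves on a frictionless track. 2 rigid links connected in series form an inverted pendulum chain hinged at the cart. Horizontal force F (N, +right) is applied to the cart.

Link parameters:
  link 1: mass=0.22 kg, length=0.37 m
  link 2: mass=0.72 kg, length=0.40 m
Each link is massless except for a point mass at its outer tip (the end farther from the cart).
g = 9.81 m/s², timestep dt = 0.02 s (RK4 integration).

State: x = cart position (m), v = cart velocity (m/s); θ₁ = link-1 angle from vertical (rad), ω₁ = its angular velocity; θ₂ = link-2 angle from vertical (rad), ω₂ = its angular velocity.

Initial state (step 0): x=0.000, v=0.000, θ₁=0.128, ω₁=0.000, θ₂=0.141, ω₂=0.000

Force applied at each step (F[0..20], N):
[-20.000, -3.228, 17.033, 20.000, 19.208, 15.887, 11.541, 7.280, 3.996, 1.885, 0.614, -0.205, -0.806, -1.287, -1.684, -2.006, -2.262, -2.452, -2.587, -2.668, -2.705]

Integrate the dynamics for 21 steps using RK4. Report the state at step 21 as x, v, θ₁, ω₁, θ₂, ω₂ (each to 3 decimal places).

apply F[0]=-20.000 → step 1: x=-0.003, v=-0.297, θ₁=0.136, ω₁=0.851, θ₂=0.141, ω₂=0.017
apply F[1]=-3.228 → step 2: x=-0.010, v=-0.360, θ₁=0.156, ω₁=1.104, θ₂=0.142, ω₂=0.009
apply F[2]=+17.033 → step 3: x=-0.015, v=-0.143, θ₁=0.173, ω₁=0.660, θ₂=0.141, ω₂=-0.049
apply F[3]=+20.000 → step 4: x=-0.015, v=0.113, θ₁=0.182, ω₁=0.153, θ₂=0.139, ω₂=-0.145
apply F[4]=+19.208 → step 5: x=-0.010, v=0.357, θ₁=0.180, ω₁=-0.309, θ₂=0.135, ω₂=-0.255
apply F[5]=+15.887 → step 6: x=-0.001, v=0.556, θ₁=0.170, ω₁=-0.661, θ₂=0.129, ω₂=-0.359
apply F[6]=+11.541 → step 7: x=0.011, v=0.697, θ₁=0.155, ω₁=-0.881, θ₂=0.121, ω₂=-0.444
apply F[7]=+7.280 → step 8: x=0.026, v=0.781, θ₁=0.136, ω₁=-0.977, θ₂=0.112, ω₂=-0.506
apply F[8]=+3.996 → step 9: x=0.042, v=0.822, θ₁=0.117, ω₁=-0.985, θ₂=0.101, ω₂=-0.547
apply F[9]=+1.885 → step 10: x=0.059, v=0.835, θ₁=0.098, ω₁=-0.944, θ₂=0.090, ω₂=-0.571
apply F[10]=+0.614 → step 11: x=0.076, v=0.833, θ₁=0.079, ω₁=-0.884, θ₂=0.078, ω₂=-0.580
apply F[11]=-0.205 → step 12: x=0.092, v=0.821, θ₁=0.062, ω₁=-0.817, θ₂=0.067, ω₂=-0.577
apply F[12]=-0.806 → step 13: x=0.108, v=0.803, θ₁=0.047, ω₁=-0.750, θ₂=0.055, ω₂=-0.564
apply F[13]=-1.287 → step 14: x=0.124, v=0.780, θ₁=0.033, ω₁=-0.683, θ₂=0.044, ω₂=-0.543
apply F[14]=-1.684 → step 15: x=0.139, v=0.752, θ₁=0.020, ω₁=-0.618, θ₂=0.034, ω₂=-0.517
apply F[15]=-2.006 → step 16: x=0.154, v=0.722, θ₁=0.008, ω₁=-0.554, θ₂=0.024, ω₂=-0.486
apply F[16]=-2.262 → step 17: x=0.168, v=0.690, θ₁=-0.003, ω₁=-0.493, θ₂=0.014, ω₂=-0.453
apply F[17]=-2.452 → step 18: x=0.182, v=0.656, θ₁=-0.012, ω₁=-0.434, θ₂=0.005, ω₂=-0.417
apply F[18]=-2.587 → step 19: x=0.195, v=0.621, θ₁=-0.020, ω₁=-0.379, θ₂=-0.003, ω₂=-0.381
apply F[19]=-2.668 → step 20: x=0.207, v=0.587, θ₁=-0.027, ω₁=-0.328, θ₂=-0.010, ω₂=-0.345
apply F[20]=-2.705 → step 21: x=0.218, v=0.552, θ₁=-0.033, ω₁=-0.280, θ₂=-0.016, ω₂=-0.310

Answer: x=0.218, v=0.552, θ₁=-0.033, ω₁=-0.280, θ₂=-0.016, ω₂=-0.310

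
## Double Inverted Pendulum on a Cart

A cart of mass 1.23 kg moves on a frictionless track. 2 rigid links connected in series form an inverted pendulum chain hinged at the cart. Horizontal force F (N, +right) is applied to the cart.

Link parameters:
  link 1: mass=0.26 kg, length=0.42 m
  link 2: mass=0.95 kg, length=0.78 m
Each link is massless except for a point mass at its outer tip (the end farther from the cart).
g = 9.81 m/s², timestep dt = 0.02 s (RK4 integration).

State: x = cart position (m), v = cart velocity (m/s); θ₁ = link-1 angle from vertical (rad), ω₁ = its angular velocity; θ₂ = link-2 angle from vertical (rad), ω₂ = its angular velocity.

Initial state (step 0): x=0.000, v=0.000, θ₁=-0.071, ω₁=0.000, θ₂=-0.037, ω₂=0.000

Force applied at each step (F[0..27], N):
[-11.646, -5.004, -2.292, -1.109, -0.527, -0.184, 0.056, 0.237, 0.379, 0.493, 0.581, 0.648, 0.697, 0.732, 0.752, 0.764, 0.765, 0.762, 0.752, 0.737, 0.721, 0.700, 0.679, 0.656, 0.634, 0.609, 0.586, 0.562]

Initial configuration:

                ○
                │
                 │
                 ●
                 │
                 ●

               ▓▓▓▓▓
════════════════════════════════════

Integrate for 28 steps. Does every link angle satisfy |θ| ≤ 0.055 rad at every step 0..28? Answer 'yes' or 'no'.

apply F[0]=-11.646 → step 1: x=-0.002, v=-0.175, θ₁=-0.068, ω₁=0.324, θ₂=-0.037, ω₂=0.041
apply F[1]=-5.004 → step 2: x=-0.006, v=-0.244, θ₁=-0.060, ω₁=0.409, θ₂=-0.035, ω₂=0.074
apply F[2]=-2.292 → step 3: x=-0.011, v=-0.270, θ₁=-0.052, ω₁=0.408, θ₂=-0.034, ω₂=0.100
apply F[3]=-1.109 → step 4: x=-0.017, v=-0.279, θ₁=-0.044, ω₁=0.380, θ₂=-0.031, ω₂=0.118
apply F[4]=-0.527 → step 5: x=-0.022, v=-0.280, θ₁=-0.037, ω₁=0.345, θ₂=-0.029, ω₂=0.130
apply F[5]=-0.184 → step 6: x=-0.028, v=-0.276, θ₁=-0.031, ω₁=0.310, θ₂=-0.026, ω₂=0.138
apply F[6]=+0.056 → step 7: x=-0.033, v=-0.270, θ₁=-0.025, ω₁=0.277, θ₂=-0.024, ω₂=0.141
apply F[7]=+0.237 → step 8: x=-0.039, v=-0.262, θ₁=-0.020, ω₁=0.247, θ₂=-0.021, ω₂=0.141
apply F[8]=+0.379 → step 9: x=-0.044, v=-0.253, θ₁=-0.015, ω₁=0.220, θ₂=-0.018, ω₂=0.139
apply F[9]=+0.493 → step 10: x=-0.049, v=-0.242, θ₁=-0.011, ω₁=0.195, θ₂=-0.015, ω₂=0.134
apply F[10]=+0.581 → step 11: x=-0.053, v=-0.231, θ₁=-0.007, ω₁=0.172, θ₂=-0.013, ω₂=0.129
apply F[11]=+0.648 → step 12: x=-0.058, v=-0.219, θ₁=-0.004, ω₁=0.152, θ₂=-0.010, ω₂=0.122
apply F[12]=+0.697 → step 13: x=-0.062, v=-0.207, θ₁=-0.001, ω₁=0.133, θ₂=-0.008, ω₂=0.115
apply F[13]=+0.732 → step 14: x=-0.066, v=-0.196, θ₁=0.001, ω₁=0.116, θ₂=-0.005, ω₂=0.107
apply F[14]=+0.752 → step 15: x=-0.070, v=-0.184, θ₁=0.004, ω₁=0.101, θ₂=-0.003, ω₂=0.099
apply F[15]=+0.764 → step 16: x=-0.073, v=-0.172, θ₁=0.005, ω₁=0.087, θ₂=-0.001, ω₂=0.091
apply F[16]=+0.765 → step 17: x=-0.077, v=-0.161, θ₁=0.007, ω₁=0.075, θ₂=0.000, ω₂=0.083
apply F[17]=+0.762 → step 18: x=-0.080, v=-0.150, θ₁=0.008, ω₁=0.064, θ₂=0.002, ω₂=0.076
apply F[18]=+0.752 → step 19: x=-0.083, v=-0.140, θ₁=0.010, ω₁=0.054, θ₂=0.003, ω₂=0.068
apply F[19]=+0.737 → step 20: x=-0.086, v=-0.130, θ₁=0.011, ω₁=0.045, θ₂=0.005, ω₂=0.061
apply F[20]=+0.721 → step 21: x=-0.088, v=-0.120, θ₁=0.011, ω₁=0.037, θ₂=0.006, ω₂=0.054
apply F[21]=+0.700 → step 22: x=-0.090, v=-0.111, θ₁=0.012, ω₁=0.030, θ₂=0.007, ω₂=0.048
apply F[22]=+0.679 → step 23: x=-0.092, v=-0.102, θ₁=0.013, ω₁=0.024, θ₂=0.008, ω₂=0.042
apply F[23]=+0.656 → step 24: x=-0.094, v=-0.094, θ₁=0.013, ω₁=0.019, θ₂=0.008, ω₂=0.036
apply F[24]=+0.634 → step 25: x=-0.096, v=-0.086, θ₁=0.013, ω₁=0.014, θ₂=0.009, ω₂=0.031
apply F[25]=+0.609 → step 26: x=-0.098, v=-0.079, θ₁=0.014, ω₁=0.010, θ₂=0.010, ω₂=0.026
apply F[26]=+0.586 → step 27: x=-0.099, v=-0.072, θ₁=0.014, ω₁=0.006, θ₂=0.010, ω₂=0.022
apply F[27]=+0.562 → step 28: x=-0.101, v=-0.066, θ₁=0.014, ω₁=0.003, θ₂=0.011, ω₂=0.018
Max |angle| over trajectory = 0.071 rad; bound = 0.055 → exceeded.

Answer: no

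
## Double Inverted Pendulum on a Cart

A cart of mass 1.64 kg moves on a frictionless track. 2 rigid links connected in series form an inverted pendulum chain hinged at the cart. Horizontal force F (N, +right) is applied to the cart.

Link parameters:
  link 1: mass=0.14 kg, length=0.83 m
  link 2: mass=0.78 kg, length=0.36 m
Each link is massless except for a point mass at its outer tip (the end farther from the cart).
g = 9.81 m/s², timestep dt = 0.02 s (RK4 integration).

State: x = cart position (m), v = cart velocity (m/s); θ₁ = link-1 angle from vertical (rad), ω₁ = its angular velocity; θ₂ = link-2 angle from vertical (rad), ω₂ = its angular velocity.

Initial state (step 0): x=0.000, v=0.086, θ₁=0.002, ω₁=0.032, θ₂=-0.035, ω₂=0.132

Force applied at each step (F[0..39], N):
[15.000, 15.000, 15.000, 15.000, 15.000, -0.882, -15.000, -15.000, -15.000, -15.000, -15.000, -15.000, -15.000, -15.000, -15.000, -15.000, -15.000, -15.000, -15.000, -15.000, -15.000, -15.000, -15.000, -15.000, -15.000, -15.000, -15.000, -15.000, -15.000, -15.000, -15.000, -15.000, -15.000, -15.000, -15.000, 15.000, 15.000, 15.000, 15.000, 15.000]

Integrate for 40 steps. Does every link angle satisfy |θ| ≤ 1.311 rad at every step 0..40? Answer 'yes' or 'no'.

apply F[0]=+15.000 → step 1: x=0.004, v=0.269, θ₁=0.001, ω₁=-0.141, θ₂=-0.034, ω₂=0.004
apply F[1]=+15.000 → step 2: x=0.011, v=0.452, θ₁=-0.004, ω₁=-0.319, θ₂=-0.035, ω₂=-0.112
apply F[2]=+15.000 → step 3: x=0.022, v=0.636, θ₁=-0.012, ω₁=-0.505, θ₂=-0.038, ω₂=-0.212
apply F[3]=+15.000 → step 4: x=0.036, v=0.820, θ₁=-0.024, ω₁=-0.703, θ₂=-0.043, ω₂=-0.290
apply F[4]=+15.000 → step 5: x=0.054, v=1.006, θ₁=-0.040, ω₁=-0.917, θ₂=-0.049, ω₂=-0.337
apply F[5]=-0.882 → step 6: x=0.075, v=1.001, θ₁=-0.058, ω₁=-0.918, θ₂=-0.056, ω₂=-0.349
apply F[6]=-15.000 → step 7: x=0.093, v=0.825, θ₁=-0.075, ω₁=-0.732, θ₂=-0.063, ω₂=-0.323
apply F[7]=-15.000 → step 8: x=0.108, v=0.651, θ₁=-0.088, ω₁=-0.564, θ₂=-0.069, ω₂=-0.266
apply F[8]=-15.000 → step 9: x=0.119, v=0.479, θ₁=-0.098, ω₁=-0.409, θ₂=-0.074, ω₂=-0.185
apply F[9]=-15.000 → step 10: x=0.127, v=0.308, θ₁=-0.104, ω₁=-0.264, θ₂=-0.076, ω₂=-0.086
apply F[10]=-15.000 → step 11: x=0.131, v=0.138, θ₁=-0.108, ω₁=-0.127, θ₂=-0.077, ω₂=0.028
apply F[11]=-15.000 → step 12: x=0.132, v=-0.032, θ₁=-0.109, ω₁=0.004, θ₂=-0.075, ω₂=0.155
apply F[12]=-15.000 → step 13: x=0.130, v=-0.202, θ₁=-0.108, ω₁=0.131, θ₂=-0.071, ω₂=0.293
apply F[13]=-15.000 → step 14: x=0.124, v=-0.373, θ₁=-0.104, ω₁=0.255, θ₂=-0.063, ω₂=0.443
apply F[14]=-15.000 → step 15: x=0.115, v=-0.544, θ₁=-0.098, ω₁=0.377, θ₂=-0.053, ω₂=0.604
apply F[15]=-15.000 → step 16: x=0.102, v=-0.716, θ₁=-0.089, ω₁=0.498, θ₂=-0.039, ω₂=0.779
apply F[16]=-15.000 → step 17: x=0.086, v=-0.890, θ₁=-0.078, ω₁=0.617, θ₂=-0.022, ω₂=0.970
apply F[17]=-15.000 → step 18: x=0.067, v=-1.065, θ₁=-0.064, ω₁=0.735, θ₂=-0.000, ω₂=1.178
apply F[18]=-15.000 → step 19: x=0.044, v=-1.242, θ₁=-0.049, ω₁=0.852, θ₂=0.026, ω₂=1.405
apply F[19]=-15.000 → step 20: x=0.017, v=-1.421, θ₁=-0.030, ω₁=0.969, θ₂=0.056, ω₂=1.652
apply F[20]=-15.000 → step 21: x=-0.013, v=-1.603, θ₁=-0.010, ω₁=1.088, θ₂=0.092, ω₂=1.917
apply F[21]=-15.000 → step 22: x=-0.047, v=-1.786, θ₁=0.013, ω₁=1.210, θ₂=0.133, ω₂=2.196
apply F[22]=-15.000 → step 23: x=-0.085, v=-1.970, θ₁=0.039, ω₁=1.340, θ₂=0.180, ω₂=2.480
apply F[23]=-15.000 → step 24: x=-0.126, v=-2.156, θ₁=0.067, ω₁=1.484, θ₂=0.232, ω₂=2.755
apply F[24]=-15.000 → step 25: x=-0.171, v=-2.342, θ₁=0.098, ω₁=1.649, θ₂=0.290, ω₂=3.001
apply F[25]=-15.000 → step 26: x=-0.220, v=-2.529, θ₁=0.133, ω₁=1.843, θ₂=0.352, ω₂=3.198
apply F[26]=-15.000 → step 27: x=-0.272, v=-2.714, θ₁=0.172, ω₁=2.073, θ₂=0.417, ω₂=3.323
apply F[27]=-15.000 → step 28: x=-0.328, v=-2.898, θ₁=0.216, ω₁=2.344, θ₂=0.484, ω₂=3.357
apply F[28]=-15.000 → step 29: x=-0.388, v=-3.079, θ₁=0.266, ω₁=2.661, θ₂=0.551, ω₂=3.282
apply F[29]=-15.000 → step 30: x=-0.451, v=-3.255, θ₁=0.323, ω₁=3.026, θ₂=0.615, ω₂=3.078
apply F[30]=-15.000 → step 31: x=-0.518, v=-3.425, θ₁=0.388, ω₁=3.442, θ₂=0.673, ω₂=2.726
apply F[31]=-15.000 → step 32: x=-0.588, v=-3.584, θ₁=0.461, ω₁=3.908, θ₂=0.722, ω₂=2.212
apply F[32]=-15.000 → step 33: x=-0.661, v=-3.725, θ₁=0.544, ω₁=4.417, θ₂=0.760, ω₂=1.538
apply F[33]=-15.000 → step 34: x=-0.737, v=-3.836, θ₁=0.638, ω₁=4.934, θ₂=0.783, ω₂=0.787
apply F[34]=-15.000 → step 35: x=-0.814, v=-3.905, θ₁=0.741, ω₁=5.357, θ₂=0.793, ω₂=0.218
apply F[35]=+15.000 → step 36: x=-0.890, v=-3.658, θ₁=0.848, ω₁=5.318, θ₂=0.797, ω₂=0.215
apply F[36]=+15.000 → step 37: x=-0.961, v=-3.414, θ₁=0.953, ω₁=5.227, θ₂=0.803, ω₂=0.471
apply F[37]=+15.000 → step 38: x=-1.027, v=-3.175, θ₁=1.057, ω₁=5.124, θ₂=0.817, ω₂=0.882
apply F[38]=+15.000 → step 39: x=-1.088, v=-2.943, θ₁=1.158, ω₁=5.033, θ₂=0.839, ω₂=1.377
apply F[39]=+15.000 → step 40: x=-1.144, v=-2.714, θ₁=1.258, ω₁=4.958, θ₂=0.872, ω₂=1.931
Max |angle| over trajectory = 1.258 rad; bound = 1.311 → within bound.

Answer: yes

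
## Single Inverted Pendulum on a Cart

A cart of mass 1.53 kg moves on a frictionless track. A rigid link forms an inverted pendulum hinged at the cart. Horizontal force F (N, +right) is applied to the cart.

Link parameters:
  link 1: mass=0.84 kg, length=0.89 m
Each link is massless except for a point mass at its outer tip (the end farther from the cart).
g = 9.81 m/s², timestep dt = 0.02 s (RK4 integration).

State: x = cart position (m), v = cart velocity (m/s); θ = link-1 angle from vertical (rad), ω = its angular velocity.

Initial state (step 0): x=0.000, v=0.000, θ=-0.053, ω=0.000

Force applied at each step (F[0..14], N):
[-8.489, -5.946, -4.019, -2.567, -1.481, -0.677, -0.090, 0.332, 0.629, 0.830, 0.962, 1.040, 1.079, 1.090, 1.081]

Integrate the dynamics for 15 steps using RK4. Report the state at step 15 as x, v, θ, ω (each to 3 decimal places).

apply F[0]=-8.489 → step 1: x=-0.001, v=-0.105, θ=-0.052, ω=0.106
apply F[1]=-5.946 → step 2: x=-0.004, v=-0.177, θ=-0.049, ω=0.176
apply F[2]=-4.019 → step 3: x=-0.008, v=-0.225, θ=-0.045, ω=0.219
apply F[3]=-2.567 → step 4: x=-0.013, v=-0.254, θ=-0.041, ω=0.242
apply F[4]=-1.481 → step 5: x=-0.018, v=-0.269, θ=-0.036, ω=0.251
apply F[5]=-0.677 → step 6: x=-0.023, v=-0.274, θ=-0.031, ω=0.249
apply F[6]=-0.090 → step 7: x=-0.029, v=-0.272, θ=-0.026, ω=0.241
apply F[7]=+0.332 → step 8: x=-0.034, v=-0.266, θ=-0.021, ω=0.228
apply F[8]=+0.629 → step 9: x=-0.039, v=-0.255, θ=-0.017, ω=0.213
apply F[9]=+0.830 → step 10: x=-0.044, v=-0.243, θ=-0.013, ω=0.196
apply F[10]=+0.962 → step 11: x=-0.049, v=-0.229, θ=-0.009, ω=0.178
apply F[11]=+1.040 → step 12: x=-0.054, v=-0.215, θ=-0.005, ω=0.160
apply F[12]=+1.079 → step 13: x=-0.058, v=-0.200, θ=-0.002, ω=0.143
apply F[13]=+1.090 → step 14: x=-0.062, v=-0.186, θ=0.000, ω=0.127
apply F[14]=+1.081 → step 15: x=-0.065, v=-0.172, θ=0.003, ω=0.111

Answer: x=-0.065, v=-0.172, θ=0.003, ω=0.111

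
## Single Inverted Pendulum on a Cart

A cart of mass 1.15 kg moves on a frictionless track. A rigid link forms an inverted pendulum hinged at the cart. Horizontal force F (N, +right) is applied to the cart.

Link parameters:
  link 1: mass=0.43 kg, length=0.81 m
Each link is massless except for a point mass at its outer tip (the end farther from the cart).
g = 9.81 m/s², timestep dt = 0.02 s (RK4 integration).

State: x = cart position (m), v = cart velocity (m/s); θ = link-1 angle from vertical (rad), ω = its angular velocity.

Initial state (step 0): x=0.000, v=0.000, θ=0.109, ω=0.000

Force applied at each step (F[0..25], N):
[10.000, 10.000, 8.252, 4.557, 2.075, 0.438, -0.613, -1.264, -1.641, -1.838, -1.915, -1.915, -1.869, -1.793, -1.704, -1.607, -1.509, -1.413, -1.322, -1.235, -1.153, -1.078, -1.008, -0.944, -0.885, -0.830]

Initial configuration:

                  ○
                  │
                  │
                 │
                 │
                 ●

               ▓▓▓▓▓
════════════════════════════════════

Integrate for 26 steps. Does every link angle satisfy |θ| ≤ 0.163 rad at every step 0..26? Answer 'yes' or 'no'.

Answer: yes

Derivation:
apply F[0]=+10.000 → step 1: x=0.002, v=0.165, θ=0.107, ω=-0.177
apply F[1]=+10.000 → step 2: x=0.007, v=0.331, θ=0.102, ω=-0.355
apply F[2]=+8.252 → step 3: x=0.015, v=0.467, θ=0.093, ω=-0.498
apply F[3]=+4.557 → step 4: x=0.025, v=0.540, θ=0.083, ω=-0.566
apply F[4]=+2.075 → step 5: x=0.036, v=0.570, θ=0.071, ω=-0.585
apply F[5]=+0.438 → step 6: x=0.047, v=0.573, θ=0.060, ω=-0.573
apply F[6]=-0.613 → step 7: x=0.059, v=0.559, θ=0.049, ω=-0.542
apply F[7]=-1.264 → step 8: x=0.069, v=0.534, θ=0.038, ω=-0.501
apply F[8]=-1.641 → step 9: x=0.080, v=0.503, θ=0.029, ω=-0.454
apply F[9]=-1.838 → step 10: x=0.090, v=0.469, θ=0.020, ω=-0.407
apply F[10]=-1.915 → step 11: x=0.099, v=0.435, θ=0.012, ω=-0.361
apply F[11]=-1.915 → step 12: x=0.107, v=0.401, θ=0.006, ω=-0.317
apply F[12]=-1.869 → step 13: x=0.115, v=0.368, θ=-0.000, ω=-0.276
apply F[13]=-1.793 → step 14: x=0.122, v=0.337, θ=-0.006, ω=-0.238
apply F[14]=-1.704 → step 15: x=0.128, v=0.308, θ=-0.010, ω=-0.204
apply F[15]=-1.607 → step 16: x=0.134, v=0.281, θ=-0.014, ω=-0.174
apply F[16]=-1.509 → step 17: x=0.139, v=0.256, θ=-0.017, ω=-0.146
apply F[17]=-1.413 → step 18: x=0.144, v=0.232, θ=-0.020, ω=-0.122
apply F[18]=-1.322 → step 19: x=0.149, v=0.211, θ=-0.022, ω=-0.101
apply F[19]=-1.235 → step 20: x=0.153, v=0.191, θ=-0.024, ω=-0.082
apply F[20]=-1.153 → step 21: x=0.156, v=0.173, θ=-0.025, ω=-0.065
apply F[21]=-1.078 → step 22: x=0.160, v=0.156, θ=-0.026, ω=-0.050
apply F[22]=-1.008 → step 23: x=0.163, v=0.141, θ=-0.027, ω=-0.038
apply F[23]=-0.944 → step 24: x=0.165, v=0.126, θ=-0.028, ω=-0.027
apply F[24]=-0.885 → step 25: x=0.168, v=0.113, θ=-0.028, ω=-0.017
apply F[25]=-0.830 → step 26: x=0.170, v=0.100, θ=-0.028, ω=-0.009
Max |angle| over trajectory = 0.109 rad; bound = 0.163 → within bound.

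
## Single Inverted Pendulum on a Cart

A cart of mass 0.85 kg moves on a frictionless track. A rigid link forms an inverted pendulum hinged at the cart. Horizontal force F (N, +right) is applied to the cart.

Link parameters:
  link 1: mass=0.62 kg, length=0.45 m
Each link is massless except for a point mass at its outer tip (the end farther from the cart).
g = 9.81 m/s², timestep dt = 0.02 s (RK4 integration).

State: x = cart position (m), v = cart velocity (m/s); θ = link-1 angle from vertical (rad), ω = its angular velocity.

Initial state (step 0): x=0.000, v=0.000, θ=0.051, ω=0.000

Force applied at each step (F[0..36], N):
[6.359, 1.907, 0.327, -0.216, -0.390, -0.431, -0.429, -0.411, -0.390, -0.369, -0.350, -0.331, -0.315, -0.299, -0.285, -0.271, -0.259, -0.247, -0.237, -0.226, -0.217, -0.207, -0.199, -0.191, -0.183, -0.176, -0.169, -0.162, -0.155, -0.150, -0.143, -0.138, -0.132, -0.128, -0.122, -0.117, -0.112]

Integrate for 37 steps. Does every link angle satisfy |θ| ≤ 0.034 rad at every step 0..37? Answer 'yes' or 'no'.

apply F[0]=+6.359 → step 1: x=0.001, v=0.142, θ=0.048, ω=-0.294
apply F[1]=+1.907 → step 2: x=0.005, v=0.181, θ=0.042, ω=-0.360
apply F[2]=+0.327 → step 3: x=0.008, v=0.183, θ=0.034, ω=-0.348
apply F[3]=-0.216 → step 4: x=0.012, v=0.173, θ=0.028, ω=-0.313
apply F[4]=-0.390 → step 5: x=0.015, v=0.161, θ=0.022, ω=-0.274
apply F[5]=-0.431 → step 6: x=0.018, v=0.148, θ=0.017, ω=-0.237
apply F[6]=-0.429 → step 7: x=0.021, v=0.136, θ=0.012, ω=-0.204
apply F[7]=-0.411 → step 8: x=0.024, v=0.124, θ=0.009, ω=-0.174
apply F[8]=-0.390 → step 9: x=0.026, v=0.114, θ=0.005, ω=-0.149
apply F[9]=-0.369 → step 10: x=0.028, v=0.105, θ=0.003, ω=-0.126
apply F[10]=-0.350 → step 11: x=0.030, v=0.097, θ=0.000, ω=-0.107
apply F[11]=-0.331 → step 12: x=0.032, v=0.089, θ=-0.002, ω=-0.090
apply F[12]=-0.315 → step 13: x=0.034, v=0.082, θ=-0.003, ω=-0.075
apply F[13]=-0.299 → step 14: x=0.035, v=0.075, θ=-0.005, ω=-0.063
apply F[14]=-0.285 → step 15: x=0.037, v=0.069, θ=-0.006, ω=-0.052
apply F[15]=-0.271 → step 16: x=0.038, v=0.064, θ=-0.007, ω=-0.042
apply F[16]=-0.259 → step 17: x=0.039, v=0.059, θ=-0.007, ω=-0.034
apply F[17]=-0.247 → step 18: x=0.041, v=0.054, θ=-0.008, ω=-0.027
apply F[18]=-0.237 → step 19: x=0.042, v=0.050, θ=-0.009, ω=-0.021
apply F[19]=-0.226 → step 20: x=0.043, v=0.046, θ=-0.009, ω=-0.016
apply F[20]=-0.217 → step 21: x=0.043, v=0.042, θ=-0.009, ω=-0.011
apply F[21]=-0.207 → step 22: x=0.044, v=0.038, θ=-0.009, ω=-0.007
apply F[22]=-0.199 → step 23: x=0.045, v=0.035, θ=-0.009, ω=-0.004
apply F[23]=-0.191 → step 24: x=0.046, v=0.032, θ=-0.010, ω=-0.001
apply F[24]=-0.183 → step 25: x=0.046, v=0.029, θ=-0.010, ω=0.001
apply F[25]=-0.176 → step 26: x=0.047, v=0.026, θ=-0.009, ω=0.003
apply F[26]=-0.169 → step 27: x=0.047, v=0.023, θ=-0.009, ω=0.005
apply F[27]=-0.162 → step 28: x=0.048, v=0.021, θ=-0.009, ω=0.006
apply F[28]=-0.155 → step 29: x=0.048, v=0.019, θ=-0.009, ω=0.008
apply F[29]=-0.150 → step 30: x=0.048, v=0.016, θ=-0.009, ω=0.009
apply F[30]=-0.143 → step 31: x=0.049, v=0.014, θ=-0.009, ω=0.009
apply F[31]=-0.138 → step 32: x=0.049, v=0.012, θ=-0.009, ω=0.010
apply F[32]=-0.132 → step 33: x=0.049, v=0.010, θ=-0.008, ω=0.011
apply F[33]=-0.128 → step 34: x=0.049, v=0.009, θ=-0.008, ω=0.011
apply F[34]=-0.122 → step 35: x=0.050, v=0.007, θ=-0.008, ω=0.011
apply F[35]=-0.117 → step 36: x=0.050, v=0.005, θ=-0.008, ω=0.011
apply F[36]=-0.112 → step 37: x=0.050, v=0.004, θ=-0.008, ω=0.012
Max |angle| over trajectory = 0.051 rad; bound = 0.034 → exceeded.

Answer: no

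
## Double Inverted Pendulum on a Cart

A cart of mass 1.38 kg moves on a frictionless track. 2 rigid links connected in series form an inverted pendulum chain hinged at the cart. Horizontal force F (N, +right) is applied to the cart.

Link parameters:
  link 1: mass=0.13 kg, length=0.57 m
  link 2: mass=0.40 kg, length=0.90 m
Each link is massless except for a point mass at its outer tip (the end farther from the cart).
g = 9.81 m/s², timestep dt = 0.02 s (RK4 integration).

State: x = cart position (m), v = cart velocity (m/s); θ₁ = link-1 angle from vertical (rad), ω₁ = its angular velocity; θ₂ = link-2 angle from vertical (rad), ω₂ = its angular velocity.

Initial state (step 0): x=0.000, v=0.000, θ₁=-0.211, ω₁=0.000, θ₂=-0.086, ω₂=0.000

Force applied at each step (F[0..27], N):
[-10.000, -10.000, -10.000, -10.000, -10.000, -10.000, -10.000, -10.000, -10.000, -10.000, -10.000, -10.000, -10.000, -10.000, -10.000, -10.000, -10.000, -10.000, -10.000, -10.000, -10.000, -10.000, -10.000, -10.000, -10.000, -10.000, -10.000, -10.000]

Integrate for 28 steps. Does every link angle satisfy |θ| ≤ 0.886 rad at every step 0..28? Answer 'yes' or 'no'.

apply F[0]=-10.000 → step 1: x=-0.001, v=-0.128, θ₁=-0.211, ω₁=0.008, θ₂=-0.085, ω₂=0.118
apply F[1]=-10.000 → step 2: x=-0.005, v=-0.256, θ₁=-0.211, ω₁=0.015, θ₂=-0.081, ω₂=0.238
apply F[2]=-10.000 → step 3: x=-0.012, v=-0.385, θ₁=-0.210, ω₁=0.018, θ₂=-0.075, ω₂=0.361
apply F[3]=-10.000 → step 4: x=-0.021, v=-0.513, θ₁=-0.210, ω₁=0.016, θ₂=-0.067, ω₂=0.489
apply F[4]=-10.000 → step 5: x=-0.032, v=-0.642, θ₁=-0.210, ω₁=0.008, θ₂=-0.056, ω₂=0.624
apply F[5]=-10.000 → step 6: x=-0.046, v=-0.771, θ₁=-0.210, ω₁=-0.008, θ₂=-0.042, ω₂=0.767
apply F[6]=-10.000 → step 7: x=-0.063, v=-0.901, θ₁=-0.210, ω₁=-0.033, θ₂=-0.025, ω₂=0.918
apply F[7]=-10.000 → step 8: x=-0.082, v=-1.031, θ₁=-0.211, ω₁=-0.066, θ₂=-0.005, ω₂=1.081
apply F[8]=-10.000 → step 9: x=-0.104, v=-1.162, θ₁=-0.213, ω₁=-0.108, θ₂=0.018, ω₂=1.253
apply F[9]=-10.000 → step 10: x=-0.129, v=-1.293, θ₁=-0.216, ω₁=-0.156, θ₂=0.045, ω₂=1.435
apply F[10]=-10.000 → step 11: x=-0.156, v=-1.425, θ₁=-0.219, ω₁=-0.207, θ₂=0.076, ω₂=1.626
apply F[11]=-10.000 → step 12: x=-0.186, v=-1.559, θ₁=-0.224, ω₁=-0.255, θ₂=0.110, ω₂=1.822
apply F[12]=-10.000 → step 13: x=-0.218, v=-1.693, θ₁=-0.229, ω₁=-0.295, θ₂=0.149, ω₂=2.021
apply F[13]=-10.000 → step 14: x=-0.253, v=-1.828, θ₁=-0.235, ω₁=-0.319, θ₂=0.191, ω₂=2.219
apply F[14]=-10.000 → step 15: x=-0.291, v=-1.964, θ₁=-0.242, ω₁=-0.321, θ₂=0.237, ω₂=2.414
apply F[15]=-10.000 → step 16: x=-0.332, v=-2.101, θ₁=-0.248, ω₁=-0.294, θ₂=0.288, ω₂=2.602
apply F[16]=-10.000 → step 17: x=-0.375, v=-2.238, θ₁=-0.253, ω₁=-0.235, θ₂=0.341, ω₂=2.783
apply F[17]=-10.000 → step 18: x=-0.422, v=-2.377, θ₁=-0.257, ω₁=-0.138, θ₂=0.399, ω₂=2.955
apply F[18]=-10.000 → step 19: x=-0.470, v=-2.516, θ₁=-0.259, ω₁=-0.002, θ₂=0.460, ω₂=3.120
apply F[19]=-10.000 → step 20: x=-0.522, v=-2.656, θ₁=-0.257, ω₁=0.177, θ₂=0.524, ω₂=3.277
apply F[20]=-10.000 → step 21: x=-0.577, v=-2.797, θ₁=-0.251, ω₁=0.400, θ₂=0.591, ω₂=3.426
apply F[21]=-10.000 → step 22: x=-0.634, v=-2.938, θ₁=-0.241, ω₁=0.671, θ₂=0.661, ω₂=3.568
apply F[22]=-10.000 → step 23: x=-0.694, v=-3.080, θ₁=-0.224, ω₁=0.992, θ₂=0.733, ω₂=3.700
apply F[23]=-10.000 → step 24: x=-0.757, v=-3.222, θ₁=-0.201, ω₁=1.365, θ₂=0.809, ω₂=3.820
apply F[24]=-10.000 → step 25: x=-0.823, v=-3.365, θ₁=-0.169, ω₁=1.792, θ₂=0.886, ω₂=3.923
apply F[25]=-10.000 → step 26: x=-0.892, v=-3.509, θ₁=-0.129, ω₁=2.275, θ₂=0.965, ω₂=4.002
apply F[26]=-10.000 → step 27: x=-0.963, v=-3.653, θ₁=-0.078, ω₁=2.814, θ₂=1.046, ω₂=4.047
apply F[27]=-10.000 → step 28: x=-1.038, v=-3.798, θ₁=-0.016, ω₁=3.406, θ₂=1.127, ω₂=4.045
Max |angle| over trajectory = 1.127 rad; bound = 0.886 → exceeded.

Answer: no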